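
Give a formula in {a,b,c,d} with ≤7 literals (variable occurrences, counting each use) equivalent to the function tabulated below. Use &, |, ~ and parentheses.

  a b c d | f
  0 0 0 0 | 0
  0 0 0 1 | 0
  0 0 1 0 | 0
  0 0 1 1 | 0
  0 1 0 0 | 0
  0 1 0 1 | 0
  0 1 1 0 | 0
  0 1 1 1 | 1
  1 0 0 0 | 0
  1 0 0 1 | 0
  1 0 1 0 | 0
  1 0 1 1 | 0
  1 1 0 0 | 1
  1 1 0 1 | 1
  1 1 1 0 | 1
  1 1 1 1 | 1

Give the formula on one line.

  ~b = 1111000011110000
  (d | ~b) = 1111010111110101
  (a | (d | ~b)) = 1111010111111111
  (a | c) = 0011001111111111
  ((a | c) & b) = 0000001100001111
  ((a | (d | ~b)) & ((a | c) & b)) = 0000000100001111

((a | (d | ~b)) & ((a | c) & b))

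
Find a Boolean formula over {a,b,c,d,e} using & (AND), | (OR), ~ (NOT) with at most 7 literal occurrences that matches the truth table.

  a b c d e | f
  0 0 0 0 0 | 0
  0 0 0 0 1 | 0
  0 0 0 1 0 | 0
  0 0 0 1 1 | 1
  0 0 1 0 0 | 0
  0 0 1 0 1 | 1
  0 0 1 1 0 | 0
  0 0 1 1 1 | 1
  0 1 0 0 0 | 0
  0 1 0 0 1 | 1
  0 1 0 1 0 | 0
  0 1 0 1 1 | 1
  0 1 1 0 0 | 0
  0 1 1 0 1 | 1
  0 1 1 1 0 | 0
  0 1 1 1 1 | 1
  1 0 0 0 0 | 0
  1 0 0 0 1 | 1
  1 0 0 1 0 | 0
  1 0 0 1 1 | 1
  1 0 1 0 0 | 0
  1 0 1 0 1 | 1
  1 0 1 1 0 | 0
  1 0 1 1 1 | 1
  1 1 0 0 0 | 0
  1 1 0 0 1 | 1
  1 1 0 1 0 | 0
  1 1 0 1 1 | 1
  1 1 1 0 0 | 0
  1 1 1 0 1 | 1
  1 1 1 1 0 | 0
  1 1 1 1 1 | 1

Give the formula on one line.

(e & ((b | (a | d)) | c))

  (a | d) = 00110011001100111111111111111111
  (b | (a | d)) = 00110011111111111111111111111111
  ((b | (a | d)) | c) = 00111111111111111111111111111111
  (e & ((b | (a | d)) | c)) = 00010101010101010101010101010101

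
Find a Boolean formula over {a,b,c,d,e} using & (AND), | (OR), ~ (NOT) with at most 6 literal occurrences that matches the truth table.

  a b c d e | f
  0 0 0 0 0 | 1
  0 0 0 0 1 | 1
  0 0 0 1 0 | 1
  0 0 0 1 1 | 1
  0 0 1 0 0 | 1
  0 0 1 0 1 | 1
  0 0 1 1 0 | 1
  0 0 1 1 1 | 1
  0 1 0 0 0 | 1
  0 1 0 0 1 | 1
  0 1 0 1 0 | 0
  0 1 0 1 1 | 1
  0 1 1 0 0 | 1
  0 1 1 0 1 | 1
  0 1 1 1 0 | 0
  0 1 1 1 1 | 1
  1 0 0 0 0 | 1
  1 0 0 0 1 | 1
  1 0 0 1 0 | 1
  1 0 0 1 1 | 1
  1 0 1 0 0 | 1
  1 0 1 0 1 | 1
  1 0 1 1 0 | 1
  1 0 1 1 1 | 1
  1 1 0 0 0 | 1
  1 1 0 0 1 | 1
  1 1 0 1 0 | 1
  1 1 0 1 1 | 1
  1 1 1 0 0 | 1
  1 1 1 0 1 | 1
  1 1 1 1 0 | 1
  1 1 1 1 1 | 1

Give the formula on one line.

((e | ~d) | ((a | ~b) & ~e))

  ~d = 11001100110011001100110011001100
  (e | ~d) = 11011101110111011101110111011101
  ~b = 11111111000000001111111100000000
  (a | ~b) = 11111111000000001111111111111111
  ~e = 10101010101010101010101010101010
  ((a | ~b) & ~e) = 10101010000000001010101010101010
  ((e | ~d) | ((a | ~b) & ~e)) = 11111111110111011111111111111111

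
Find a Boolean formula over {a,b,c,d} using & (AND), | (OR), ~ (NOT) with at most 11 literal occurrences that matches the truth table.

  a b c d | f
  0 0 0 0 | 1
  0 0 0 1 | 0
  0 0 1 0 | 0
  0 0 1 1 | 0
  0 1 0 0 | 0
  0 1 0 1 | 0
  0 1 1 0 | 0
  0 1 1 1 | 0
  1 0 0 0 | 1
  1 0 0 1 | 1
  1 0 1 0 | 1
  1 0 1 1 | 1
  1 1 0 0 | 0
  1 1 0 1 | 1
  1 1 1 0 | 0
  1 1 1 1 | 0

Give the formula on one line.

  ~c = 1100110011001100
  ~d = 1010101010101010
  (~c & ~d) = 1000100010001000
  (a | (~c & ~d)) = 1000100011111111
  ~b = 1111000011110000
  ((a | (~c & ~d)) & ~b) = 1000000011110000
  ~a = 1111111100000000
  (~a & ~b) = 1111000000000000
  ((~a & ~b) | d) = 1111010101010101
  (~c & a) = 0000000011001100
  (((~a & ~b) | d) & (~c & a)) = 0000000001000100
  (((a | (~c & ~d)) & ~b) | (((~a & ~b) | d) & (~c & a))) = 1000000011110100

(((a | (~c & ~d)) & ~b) | (((~a & ~b) | d) & (~c & a)))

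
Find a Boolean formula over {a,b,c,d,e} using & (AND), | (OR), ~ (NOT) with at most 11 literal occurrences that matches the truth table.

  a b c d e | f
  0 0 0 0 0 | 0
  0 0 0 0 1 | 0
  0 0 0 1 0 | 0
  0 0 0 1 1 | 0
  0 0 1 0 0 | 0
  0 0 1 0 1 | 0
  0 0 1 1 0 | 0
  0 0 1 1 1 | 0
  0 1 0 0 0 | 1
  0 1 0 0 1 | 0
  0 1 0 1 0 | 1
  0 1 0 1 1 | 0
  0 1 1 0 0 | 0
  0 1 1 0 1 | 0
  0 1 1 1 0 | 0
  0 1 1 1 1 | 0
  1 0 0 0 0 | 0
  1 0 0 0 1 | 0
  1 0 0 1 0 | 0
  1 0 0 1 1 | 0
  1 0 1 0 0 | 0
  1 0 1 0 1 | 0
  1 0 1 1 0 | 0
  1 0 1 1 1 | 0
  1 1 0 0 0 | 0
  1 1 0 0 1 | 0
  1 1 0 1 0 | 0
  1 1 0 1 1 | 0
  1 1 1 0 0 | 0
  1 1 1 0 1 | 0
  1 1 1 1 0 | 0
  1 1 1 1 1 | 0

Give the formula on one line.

  ~c = 11110000111100001111000011110000
  (e | ~c) = 11110101111101011111010111110101
  ~a = 11111111111111110000000000000000
  (~a & b) = 00000000111111110000000000000000
  ~d = 11001100110011001100110011001100
  ((~a & b) | ~d) = 11001100111111111100110011001100
  (~a & ((~a & b) | ~d)) = 11001100111111110000000000000000
  ~e = 10101010101010101010101010101010
  ((~a & ((~a & b) | ~d)) & ~e) = 10001000101010100000000000000000
  (b & ((~a & ((~a & b) | ~d)) & ~e)) = 00000000101010100000000000000000
  ((e | ~c) & (b & ((~a & ((~a & b) | ~d)) & ~e))) = 00000000101000000000000000000000

((e | ~c) & (b & ((~a & ((~a & b) | ~d)) & ~e)))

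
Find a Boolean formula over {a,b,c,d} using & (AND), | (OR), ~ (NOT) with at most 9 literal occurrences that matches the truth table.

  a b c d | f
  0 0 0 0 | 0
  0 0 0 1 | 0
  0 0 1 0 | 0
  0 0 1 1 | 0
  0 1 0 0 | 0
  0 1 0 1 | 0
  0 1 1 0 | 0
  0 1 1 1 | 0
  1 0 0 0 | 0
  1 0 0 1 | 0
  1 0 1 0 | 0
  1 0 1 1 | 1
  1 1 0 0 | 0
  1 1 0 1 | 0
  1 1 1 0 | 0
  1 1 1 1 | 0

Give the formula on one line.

  ~b = 1111000011110000
  (a | b) = 0000111111111111
  (~b & (a | b)) = 0000000011110000
  ~a = 1111111100000000
  (~a | c) = 1111111100110011
  (b | c) = 0011111100111111
  ((~a | c) | (b | c)) = 1111111100111111
  (d & ((~a | c) | (b | c))) = 0101010100010101
  ((~b & (a | b)) & (d & ((~a | c) | (b | c)))) = 0000000000010000

((~b & (a | b)) & (d & ((~a | c) | (b | c))))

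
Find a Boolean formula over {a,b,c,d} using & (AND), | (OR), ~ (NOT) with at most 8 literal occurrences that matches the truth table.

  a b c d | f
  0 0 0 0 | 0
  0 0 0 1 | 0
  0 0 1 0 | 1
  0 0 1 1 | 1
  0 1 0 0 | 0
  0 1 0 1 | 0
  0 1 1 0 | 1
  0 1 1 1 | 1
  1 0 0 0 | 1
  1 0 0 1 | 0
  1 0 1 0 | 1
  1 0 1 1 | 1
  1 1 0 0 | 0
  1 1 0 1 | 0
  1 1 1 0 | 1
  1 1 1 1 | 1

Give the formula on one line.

((c & ((~a | d) | b)) | ((a & ~d) & ~b))

  ~a = 1111111100000000
  (~a | d) = 1111111101010101
  ((~a | d) | b) = 1111111101011111
  (c & ((~a | d) | b)) = 0011001100010011
  ~d = 1010101010101010
  (a & ~d) = 0000000010101010
  ~b = 1111000011110000
  ((a & ~d) & ~b) = 0000000010100000
  ((c & ((~a | d) | b)) | ((a & ~d) & ~b)) = 0011001110110011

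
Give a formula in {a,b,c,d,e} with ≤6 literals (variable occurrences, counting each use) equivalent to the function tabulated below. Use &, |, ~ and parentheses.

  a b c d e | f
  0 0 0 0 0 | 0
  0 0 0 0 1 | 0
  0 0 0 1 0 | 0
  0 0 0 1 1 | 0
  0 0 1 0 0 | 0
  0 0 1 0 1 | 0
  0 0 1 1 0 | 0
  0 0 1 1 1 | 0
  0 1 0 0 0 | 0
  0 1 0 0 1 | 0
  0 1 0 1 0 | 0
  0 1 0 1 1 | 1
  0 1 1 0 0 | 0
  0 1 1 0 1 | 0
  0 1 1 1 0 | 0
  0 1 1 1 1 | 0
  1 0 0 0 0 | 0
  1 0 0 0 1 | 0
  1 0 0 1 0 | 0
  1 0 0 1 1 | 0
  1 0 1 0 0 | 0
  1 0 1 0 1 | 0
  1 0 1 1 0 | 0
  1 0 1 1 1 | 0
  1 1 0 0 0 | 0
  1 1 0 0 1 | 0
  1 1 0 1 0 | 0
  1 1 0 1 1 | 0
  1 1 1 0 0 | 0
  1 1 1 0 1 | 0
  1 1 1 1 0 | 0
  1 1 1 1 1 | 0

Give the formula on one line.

  ~c = 11110000111100001111000011110000
  (~c & b) = 00000000111100000000000011110000
  ((~c & b) & d) = 00000000001100000000000000110000
  (((~c & b) & d) & e) = 00000000000100000000000000010000
  ~a = 11111111111111110000000000000000
  (~a | c) = 11111111111111110000111100001111
  ((((~c & b) & d) & e) & (~a | c)) = 00000000000100000000000000000000

((((~c & b) & d) & e) & (~a | c))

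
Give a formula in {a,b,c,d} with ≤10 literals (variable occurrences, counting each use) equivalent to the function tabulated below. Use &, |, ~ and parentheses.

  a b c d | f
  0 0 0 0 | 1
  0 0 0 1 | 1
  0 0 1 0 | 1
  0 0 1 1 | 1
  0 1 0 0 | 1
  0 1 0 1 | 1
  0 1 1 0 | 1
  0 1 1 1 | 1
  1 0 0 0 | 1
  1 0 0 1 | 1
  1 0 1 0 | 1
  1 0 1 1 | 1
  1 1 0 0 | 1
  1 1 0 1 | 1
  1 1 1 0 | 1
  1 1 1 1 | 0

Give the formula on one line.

  ~b = 1111000011110000
  ~a = 1111111100000000
  (~b | ~a) = 1111111111110000
  ~d = 1010101010101010
  ((~b | ~a) | ~d) = 1111111111111010
  ~c = 1100110011001100
  (c | b) = 0011111100111111
  ((c | b) & ~b) = 0011000000110000
  (~c | ((c | b) & ~b)) = 1111110011111100
  (((~b | ~a) | ~d) | (~c | ((c | b) & ~b))) = 1111111111111110

(((~b | ~a) | ~d) | (~c | ((c | b) & ~b)))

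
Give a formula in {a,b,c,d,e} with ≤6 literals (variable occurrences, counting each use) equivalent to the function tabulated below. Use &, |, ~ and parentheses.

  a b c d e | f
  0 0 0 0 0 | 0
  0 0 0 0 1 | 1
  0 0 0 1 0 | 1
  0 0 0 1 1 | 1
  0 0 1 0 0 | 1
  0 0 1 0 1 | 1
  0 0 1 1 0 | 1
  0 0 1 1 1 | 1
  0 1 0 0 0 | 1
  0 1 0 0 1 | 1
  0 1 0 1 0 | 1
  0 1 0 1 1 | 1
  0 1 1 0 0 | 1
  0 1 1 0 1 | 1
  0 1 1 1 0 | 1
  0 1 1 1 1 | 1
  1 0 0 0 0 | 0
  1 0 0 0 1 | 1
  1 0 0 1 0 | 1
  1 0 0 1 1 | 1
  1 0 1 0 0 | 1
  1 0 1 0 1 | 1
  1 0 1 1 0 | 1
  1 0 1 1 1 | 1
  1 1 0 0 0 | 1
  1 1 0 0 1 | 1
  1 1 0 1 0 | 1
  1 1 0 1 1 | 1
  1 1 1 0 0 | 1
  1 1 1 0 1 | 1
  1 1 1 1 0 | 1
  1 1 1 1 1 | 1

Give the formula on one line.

  ~c = 11110000111100001111000011110000
  (d & ~c) = 00110000001100000011000000110000
  (~c & e) = 01010000010100000101000001010000
  (b | c) = 00001111111111110000111111111111
  ((~c & e) | (b | c)) = 01011111111111110101111111111111
  ((d & ~c) | ((~c & e) | (b | c))) = 01111111111111110111111111111111

((d & ~c) | ((~c & e) | (b | c)))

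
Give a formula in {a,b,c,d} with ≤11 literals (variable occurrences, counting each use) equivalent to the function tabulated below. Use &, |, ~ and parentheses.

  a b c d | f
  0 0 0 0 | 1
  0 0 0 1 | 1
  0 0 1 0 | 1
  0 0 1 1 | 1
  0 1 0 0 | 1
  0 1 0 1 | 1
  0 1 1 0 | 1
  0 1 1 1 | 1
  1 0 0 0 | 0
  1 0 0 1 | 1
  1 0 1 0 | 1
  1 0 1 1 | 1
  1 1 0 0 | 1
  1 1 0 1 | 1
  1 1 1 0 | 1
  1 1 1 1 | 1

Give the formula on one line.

(((b & (a | ~c)) | ((c & a) | ~a)) | (d | b))

  ~c = 1100110011001100
  (a | ~c) = 1100110011111111
  (b & (a | ~c)) = 0000110000001111
  (c & a) = 0000000000110011
  ~a = 1111111100000000
  ((c & a) | ~a) = 1111111100110011
  ((b & (a | ~c)) | ((c & a) | ~a)) = 1111111100111111
  (d | b) = 0101111101011111
  (((b & (a | ~c)) | ((c & a) | ~a)) | (d | b)) = 1111111101111111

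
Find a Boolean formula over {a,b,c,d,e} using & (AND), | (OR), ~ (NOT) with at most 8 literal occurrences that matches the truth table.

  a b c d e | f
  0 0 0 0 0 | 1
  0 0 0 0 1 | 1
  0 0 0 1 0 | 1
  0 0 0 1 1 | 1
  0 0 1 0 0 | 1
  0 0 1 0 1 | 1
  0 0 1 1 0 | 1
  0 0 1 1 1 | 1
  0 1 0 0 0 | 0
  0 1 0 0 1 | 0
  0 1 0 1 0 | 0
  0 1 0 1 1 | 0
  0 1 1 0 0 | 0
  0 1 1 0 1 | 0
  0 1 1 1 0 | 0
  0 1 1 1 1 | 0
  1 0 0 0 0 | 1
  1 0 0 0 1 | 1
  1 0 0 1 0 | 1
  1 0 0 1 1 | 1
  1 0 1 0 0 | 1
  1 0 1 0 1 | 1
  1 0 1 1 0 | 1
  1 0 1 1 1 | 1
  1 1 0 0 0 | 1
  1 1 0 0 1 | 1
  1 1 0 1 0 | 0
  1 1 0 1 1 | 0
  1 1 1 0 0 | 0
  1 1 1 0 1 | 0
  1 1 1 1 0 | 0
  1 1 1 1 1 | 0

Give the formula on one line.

(~b | ((a & b) & ((~c & b) & ~d)))

  ~b = 11111111000000001111111100000000
  (a & b) = 00000000000000000000000011111111
  ~c = 11110000111100001111000011110000
  (~c & b) = 00000000111100000000000011110000
  ~d = 11001100110011001100110011001100
  ((~c & b) & ~d) = 00000000110000000000000011000000
  ((a & b) & ((~c & b) & ~d)) = 00000000000000000000000011000000
  (~b | ((a & b) & ((~c & b) & ~d))) = 11111111000000001111111111000000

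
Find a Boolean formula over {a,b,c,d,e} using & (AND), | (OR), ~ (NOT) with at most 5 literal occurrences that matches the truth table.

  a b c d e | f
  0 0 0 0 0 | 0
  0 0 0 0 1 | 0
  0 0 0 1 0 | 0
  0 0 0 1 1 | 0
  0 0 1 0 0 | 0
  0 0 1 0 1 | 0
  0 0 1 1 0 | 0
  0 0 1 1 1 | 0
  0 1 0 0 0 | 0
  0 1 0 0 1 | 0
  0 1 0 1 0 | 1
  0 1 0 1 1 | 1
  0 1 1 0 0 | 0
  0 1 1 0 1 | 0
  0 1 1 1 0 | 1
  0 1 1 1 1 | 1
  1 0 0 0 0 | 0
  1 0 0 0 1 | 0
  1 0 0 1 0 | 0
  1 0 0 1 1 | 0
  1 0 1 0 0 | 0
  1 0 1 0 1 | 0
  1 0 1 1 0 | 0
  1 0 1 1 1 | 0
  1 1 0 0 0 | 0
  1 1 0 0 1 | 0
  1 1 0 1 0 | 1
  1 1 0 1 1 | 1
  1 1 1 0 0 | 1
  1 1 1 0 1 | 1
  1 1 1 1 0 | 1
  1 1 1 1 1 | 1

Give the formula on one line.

  (c & a) = 00000000000000000000111100001111
  (d | (c & a)) = 00110011001100110011111100111111
  ((d | (c & a)) & b) = 00000000001100110000000000111111

((d | (c & a)) & b)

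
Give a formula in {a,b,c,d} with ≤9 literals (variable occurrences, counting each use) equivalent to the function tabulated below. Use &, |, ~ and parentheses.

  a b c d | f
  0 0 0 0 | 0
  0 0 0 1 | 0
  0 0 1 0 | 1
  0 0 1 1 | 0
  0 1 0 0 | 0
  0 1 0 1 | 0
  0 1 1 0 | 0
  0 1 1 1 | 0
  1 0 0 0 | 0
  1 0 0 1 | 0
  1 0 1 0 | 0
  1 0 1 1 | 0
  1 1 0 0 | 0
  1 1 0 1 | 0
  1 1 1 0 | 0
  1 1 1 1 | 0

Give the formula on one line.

(((((d | a) & b) & a) | (c & ~d)) & (~a & (~b | d)))

  (d | a) = 0101010111111111
  ((d | a) & b) = 0000010100001111
  (((d | a) & b) & a) = 0000000000001111
  ~d = 1010101010101010
  (c & ~d) = 0010001000100010
  ((((d | a) & b) & a) | (c & ~d)) = 0010001000101111
  ~a = 1111111100000000
  ~b = 1111000011110000
  (~b | d) = 1111010111110101
  (~a & (~b | d)) = 1111010100000000
  (((((d | a) & b) & a) | (c & ~d)) & (~a & (~b | d))) = 0010000000000000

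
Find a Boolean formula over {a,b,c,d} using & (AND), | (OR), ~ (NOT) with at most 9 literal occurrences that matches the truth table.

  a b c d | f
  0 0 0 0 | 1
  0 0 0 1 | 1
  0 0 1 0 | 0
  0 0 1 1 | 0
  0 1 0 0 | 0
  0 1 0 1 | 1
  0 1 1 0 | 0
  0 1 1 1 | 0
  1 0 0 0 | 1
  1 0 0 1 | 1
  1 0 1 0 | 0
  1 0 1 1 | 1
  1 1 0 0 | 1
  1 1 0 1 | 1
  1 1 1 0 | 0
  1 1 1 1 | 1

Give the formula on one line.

  ~c = 1100110011001100
  (a & d) = 0000000001010101
  (~c | (a & d)) = 1100110011011101
  (d | (~c | (a & d))) = 1101110111011101
  ((d | (~c | (a & d))) & a) = 0000000011011101
  ~a = 1111111100000000
  (~a & d) = 0101010100000000
  ~b = 1111000011110000
  ((~a & d) | ~b) = 1111010111110000
  (((~a & d) | ~b) & ~c) = 1100010011000000
  (((d | (~c | (a & d))) & a) | (((~a & d) | ~b) & ~c)) = 1100010011011101

(((d | (~c | (a & d))) & a) | (((~a & d) | ~b) & ~c))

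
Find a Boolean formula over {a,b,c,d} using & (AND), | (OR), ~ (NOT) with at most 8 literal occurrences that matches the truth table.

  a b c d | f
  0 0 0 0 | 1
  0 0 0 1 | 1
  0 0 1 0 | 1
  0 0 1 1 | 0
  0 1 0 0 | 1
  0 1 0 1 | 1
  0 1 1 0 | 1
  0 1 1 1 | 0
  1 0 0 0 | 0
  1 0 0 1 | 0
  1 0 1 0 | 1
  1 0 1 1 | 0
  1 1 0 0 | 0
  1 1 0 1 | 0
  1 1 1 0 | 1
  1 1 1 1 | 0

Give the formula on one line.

((~c & (~a | c)) | (~d & c))

  ~c = 1100110011001100
  ~a = 1111111100000000
  (~a | c) = 1111111100110011
  (~c & (~a | c)) = 1100110000000000
  ~d = 1010101010101010
  (~d & c) = 0010001000100010
  ((~c & (~a | c)) | (~d & c)) = 1110111000100010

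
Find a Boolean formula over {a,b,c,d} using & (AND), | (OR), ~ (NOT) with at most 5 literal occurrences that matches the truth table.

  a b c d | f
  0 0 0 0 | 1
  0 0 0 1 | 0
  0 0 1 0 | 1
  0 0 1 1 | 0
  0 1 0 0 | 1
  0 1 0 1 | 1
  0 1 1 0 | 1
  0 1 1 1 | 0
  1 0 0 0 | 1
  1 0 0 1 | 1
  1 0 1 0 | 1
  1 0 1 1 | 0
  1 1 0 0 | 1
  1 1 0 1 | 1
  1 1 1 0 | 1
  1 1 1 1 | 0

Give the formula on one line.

(((a & ~c) | ~d) | (b & ~c))

  ~c = 1100110011001100
  (a & ~c) = 0000000011001100
  ~d = 1010101010101010
  ((a & ~c) | ~d) = 1010101011101110
  (b & ~c) = 0000110000001100
  (((a & ~c) | ~d) | (b & ~c)) = 1010111011101110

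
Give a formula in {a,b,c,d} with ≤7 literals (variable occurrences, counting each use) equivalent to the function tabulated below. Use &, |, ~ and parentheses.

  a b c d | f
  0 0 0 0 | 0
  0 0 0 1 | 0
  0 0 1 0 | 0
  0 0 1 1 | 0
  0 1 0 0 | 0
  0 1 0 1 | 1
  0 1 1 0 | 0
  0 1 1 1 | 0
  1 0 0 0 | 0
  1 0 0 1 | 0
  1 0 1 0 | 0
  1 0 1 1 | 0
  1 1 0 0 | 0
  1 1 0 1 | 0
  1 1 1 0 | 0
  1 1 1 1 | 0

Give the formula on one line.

((~a & (b & ~c)) & d)

  ~a = 1111111100000000
  ~c = 1100110011001100
  (b & ~c) = 0000110000001100
  (~a & (b & ~c)) = 0000110000000000
  ((~a & (b & ~c)) & d) = 0000010000000000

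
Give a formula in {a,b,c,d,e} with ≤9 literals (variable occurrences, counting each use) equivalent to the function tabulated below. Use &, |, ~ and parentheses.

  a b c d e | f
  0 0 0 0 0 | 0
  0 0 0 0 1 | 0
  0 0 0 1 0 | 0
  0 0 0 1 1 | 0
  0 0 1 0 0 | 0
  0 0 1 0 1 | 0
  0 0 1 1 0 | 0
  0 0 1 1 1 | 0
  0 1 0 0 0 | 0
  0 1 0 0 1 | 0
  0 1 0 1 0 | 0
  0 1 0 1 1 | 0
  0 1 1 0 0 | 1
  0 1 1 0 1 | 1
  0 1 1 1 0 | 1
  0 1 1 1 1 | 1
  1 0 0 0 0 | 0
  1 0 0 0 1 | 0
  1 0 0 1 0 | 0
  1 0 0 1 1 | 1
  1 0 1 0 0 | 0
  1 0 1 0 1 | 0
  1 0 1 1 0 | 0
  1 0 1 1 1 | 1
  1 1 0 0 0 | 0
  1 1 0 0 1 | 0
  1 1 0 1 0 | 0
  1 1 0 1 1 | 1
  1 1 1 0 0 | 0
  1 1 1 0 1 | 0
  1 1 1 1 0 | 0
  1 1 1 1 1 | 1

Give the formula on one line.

  ~d = 11001100110011001100110011001100
  ~a = 11111111111111110000000000000000
  (~d | ~a) = 11111111111111111100110011001100
  ((~d | ~a) | e) = 11111111111111111101110111011101
  (b & ~a) = 00000000111111110000000000000000
  (c & (b & ~a)) = 00000000000011110000000000000000
  (d & a) = 00000000000000000011001100110011
  ((c & (b & ~a)) | (d & a)) = 00000000000011110011001100110011
  (((~d | ~a) | e) & ((c & (b & ~a)) | (d & a))) = 00000000000011110001000100010001

(((~d | ~a) | e) & ((c & (b & ~a)) | (d & a)))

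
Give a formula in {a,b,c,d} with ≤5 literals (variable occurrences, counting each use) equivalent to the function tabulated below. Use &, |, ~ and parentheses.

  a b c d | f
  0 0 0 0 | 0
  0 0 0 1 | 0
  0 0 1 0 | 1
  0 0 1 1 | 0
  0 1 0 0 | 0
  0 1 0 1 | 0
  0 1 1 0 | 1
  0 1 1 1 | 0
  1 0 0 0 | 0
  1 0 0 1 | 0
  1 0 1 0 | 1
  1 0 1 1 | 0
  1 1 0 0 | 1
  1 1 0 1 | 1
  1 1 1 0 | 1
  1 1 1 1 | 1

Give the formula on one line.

  (b & a) = 0000000000001111
  ~d = 1010101010101010
  (c & ~d) = 0010001000100010
  ((b & a) | (c & ~d)) = 0010001000101111

((b & a) | (c & ~d))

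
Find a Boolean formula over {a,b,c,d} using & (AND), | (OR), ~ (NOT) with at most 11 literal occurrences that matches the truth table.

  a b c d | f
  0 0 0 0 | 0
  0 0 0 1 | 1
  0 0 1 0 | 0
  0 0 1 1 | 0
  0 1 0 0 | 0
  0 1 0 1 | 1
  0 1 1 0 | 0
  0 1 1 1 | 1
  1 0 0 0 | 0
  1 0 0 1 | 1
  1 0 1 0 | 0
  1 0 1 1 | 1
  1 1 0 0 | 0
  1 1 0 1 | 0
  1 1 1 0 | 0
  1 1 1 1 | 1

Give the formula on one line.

  ~b = 1111000011110000
  ~c = 1100110011001100
  (~b & ~c) = 1100000011000000
  ((~b & ~c) | a) = 1100000011111111
  (((~b & ~c) | a) & d) = 0100000001010101
  (~b | c) = 1111001111110011
  ((((~b & ~c) | a) & d) & (~b | c)) = 0100000001010001
  ~a = 1111111100000000
  (~a & d) = 0101010100000000
  ((~a & d) & b) = 0000010100000000
  (((((~b & ~c) | a) & d) & (~b | c)) | ((~a & d) & b)) = 0100010101010001

(((((~b & ~c) | a) & d) & (~b | c)) | ((~a & d) & b))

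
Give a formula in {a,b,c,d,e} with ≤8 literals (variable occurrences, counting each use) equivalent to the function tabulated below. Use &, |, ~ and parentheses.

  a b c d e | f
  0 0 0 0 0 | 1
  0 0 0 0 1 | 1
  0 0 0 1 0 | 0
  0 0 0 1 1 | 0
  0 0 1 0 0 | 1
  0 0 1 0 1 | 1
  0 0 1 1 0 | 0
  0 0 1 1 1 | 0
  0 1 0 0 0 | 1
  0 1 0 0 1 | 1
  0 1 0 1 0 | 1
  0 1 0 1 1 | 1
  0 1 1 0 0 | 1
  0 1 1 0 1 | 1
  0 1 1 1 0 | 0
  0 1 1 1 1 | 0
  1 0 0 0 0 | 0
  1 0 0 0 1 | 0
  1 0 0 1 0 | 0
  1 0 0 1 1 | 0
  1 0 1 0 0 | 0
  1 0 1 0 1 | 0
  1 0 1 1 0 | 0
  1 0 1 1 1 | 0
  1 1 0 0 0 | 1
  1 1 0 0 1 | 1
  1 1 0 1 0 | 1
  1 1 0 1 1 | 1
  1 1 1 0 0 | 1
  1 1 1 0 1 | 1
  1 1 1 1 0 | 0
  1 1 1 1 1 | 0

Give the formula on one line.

(((~d | ~c) & b) | (~a & ~d))

  ~d = 11001100110011001100110011001100
  ~c = 11110000111100001111000011110000
  (~d | ~c) = 11111100111111001111110011111100
  ((~d | ~c) & b) = 00000000111111000000000011111100
  ~a = 11111111111111110000000000000000
  (~a & ~d) = 11001100110011000000000000000000
  (((~d | ~c) & b) | (~a & ~d)) = 11001100111111000000000011111100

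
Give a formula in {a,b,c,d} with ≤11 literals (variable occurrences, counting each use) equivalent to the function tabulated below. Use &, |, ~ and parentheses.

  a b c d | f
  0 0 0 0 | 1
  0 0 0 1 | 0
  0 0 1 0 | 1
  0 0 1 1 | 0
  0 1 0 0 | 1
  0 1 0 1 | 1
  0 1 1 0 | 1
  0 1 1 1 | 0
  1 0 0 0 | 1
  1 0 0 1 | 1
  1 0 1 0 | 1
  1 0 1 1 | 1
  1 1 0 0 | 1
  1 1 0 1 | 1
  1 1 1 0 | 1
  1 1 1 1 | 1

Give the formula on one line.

((((~d | (b | c)) & ((~a & ~c) | a)) & d) | (a | ~d))

  ~d = 1010101010101010
  (b | c) = 0011111100111111
  (~d | (b | c)) = 1011111110111111
  ~a = 1111111100000000
  ~c = 1100110011001100
  (~a & ~c) = 1100110000000000
  ((~a & ~c) | a) = 1100110011111111
  ((~d | (b | c)) & ((~a & ~c) | a)) = 1000110010111111
  (((~d | (b | c)) & ((~a & ~c) | a)) & d) = 0000010000010101
  (a | ~d) = 1010101011111111
  ((((~d | (b | c)) & ((~a & ~c) | a)) & d) | (a | ~d)) = 1010111011111111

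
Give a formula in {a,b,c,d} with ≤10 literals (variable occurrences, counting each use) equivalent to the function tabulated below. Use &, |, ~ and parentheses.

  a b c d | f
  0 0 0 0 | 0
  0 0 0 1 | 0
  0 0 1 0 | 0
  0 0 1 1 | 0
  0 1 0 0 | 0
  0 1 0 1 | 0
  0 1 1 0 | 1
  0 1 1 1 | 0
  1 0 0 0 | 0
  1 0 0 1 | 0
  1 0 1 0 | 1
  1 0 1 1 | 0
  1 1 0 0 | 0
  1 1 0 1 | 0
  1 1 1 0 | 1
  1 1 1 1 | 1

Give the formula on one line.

((~d | (c & (~c | b))) & (((~d & c) & b) | (a & c)))

  ~d = 1010101010101010
  ~c = 1100110011001100
  (~c | b) = 1100111111001111
  (c & (~c | b)) = 0000001100000011
  (~d | (c & (~c | b))) = 1010101110101011
  (~d & c) = 0010001000100010
  ((~d & c) & b) = 0000001000000010
  (a & c) = 0000000000110011
  (((~d & c) & b) | (a & c)) = 0000001000110011
  ((~d | (c & (~c | b))) & (((~d & c) & b) | (a & c))) = 0000001000100011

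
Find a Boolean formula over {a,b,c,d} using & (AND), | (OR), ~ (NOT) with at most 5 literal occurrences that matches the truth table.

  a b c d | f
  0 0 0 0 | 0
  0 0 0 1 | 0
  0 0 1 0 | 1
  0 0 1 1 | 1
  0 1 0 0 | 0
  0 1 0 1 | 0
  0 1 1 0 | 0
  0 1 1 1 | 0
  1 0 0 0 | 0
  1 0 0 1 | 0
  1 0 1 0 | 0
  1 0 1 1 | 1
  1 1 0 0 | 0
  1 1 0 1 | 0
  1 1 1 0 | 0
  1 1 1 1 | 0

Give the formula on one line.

(~b & (c & ((a & d) | ~a)))

  ~b = 1111000011110000
  (a & d) = 0000000001010101
  ~a = 1111111100000000
  ((a & d) | ~a) = 1111111101010101
  (c & ((a & d) | ~a)) = 0011001100010001
  (~b & (c & ((a & d) | ~a))) = 0011000000010000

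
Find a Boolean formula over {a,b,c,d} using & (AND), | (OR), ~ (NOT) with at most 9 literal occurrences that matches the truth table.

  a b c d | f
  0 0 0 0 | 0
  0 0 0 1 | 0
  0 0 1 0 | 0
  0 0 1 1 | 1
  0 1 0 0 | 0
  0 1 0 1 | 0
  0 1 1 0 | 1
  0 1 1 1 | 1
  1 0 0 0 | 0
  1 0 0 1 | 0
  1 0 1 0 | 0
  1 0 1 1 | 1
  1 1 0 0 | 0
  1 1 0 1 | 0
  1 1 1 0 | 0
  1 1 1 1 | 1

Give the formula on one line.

  ~b = 1111000011110000
  ~a = 1111111100000000
  (~b | ~a) = 1111111111110000
  ((~b | ~a) & b) = 0000111100000000
  ~d = 1010101010101010
  (~d & ~b) = 1010000010100000
  (((~b | ~a) & b) | (~d & ~b)) = 1010111110100000
  ((((~b | ~a) & b) | (~d & ~b)) & b) = 0000111100000000
  (d & c) = 0001000100010001
  (((((~b | ~a) & b) | (~d & ~b)) & b) | (d & c)) = 0001111100010001
  (c & (((((~b | ~a) & b) | (~d & ~b)) & b) | (d & c))) = 0001001100010001

(c & (((((~b | ~a) & b) | (~d & ~b)) & b) | (d & c)))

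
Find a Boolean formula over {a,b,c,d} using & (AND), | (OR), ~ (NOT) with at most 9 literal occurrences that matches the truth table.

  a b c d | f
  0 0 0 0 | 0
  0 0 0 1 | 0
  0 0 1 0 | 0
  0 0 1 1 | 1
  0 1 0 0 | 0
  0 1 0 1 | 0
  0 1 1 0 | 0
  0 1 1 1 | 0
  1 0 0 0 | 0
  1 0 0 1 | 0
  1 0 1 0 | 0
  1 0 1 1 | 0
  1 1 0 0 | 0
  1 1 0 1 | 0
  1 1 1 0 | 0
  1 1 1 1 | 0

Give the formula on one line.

  ~b = 1111000011110000
  ~a = 1111111100000000
  (c | b) = 0011111100111111
  ((c | b) & d) = 0001010100010101
  (~a & ((c | b) & d)) = 0001010100000000
  ((~a & ((c | b) & d)) & ~b) = 0001000000000000
  (((~a & ((c | b) & d)) & ~b) | b) = 0001111100001111
  (~b & (((~a & ((c | b) & d)) & ~b) | b)) = 0001000000000000

(~b & (((~a & ((c | b) & d)) & ~b) | b))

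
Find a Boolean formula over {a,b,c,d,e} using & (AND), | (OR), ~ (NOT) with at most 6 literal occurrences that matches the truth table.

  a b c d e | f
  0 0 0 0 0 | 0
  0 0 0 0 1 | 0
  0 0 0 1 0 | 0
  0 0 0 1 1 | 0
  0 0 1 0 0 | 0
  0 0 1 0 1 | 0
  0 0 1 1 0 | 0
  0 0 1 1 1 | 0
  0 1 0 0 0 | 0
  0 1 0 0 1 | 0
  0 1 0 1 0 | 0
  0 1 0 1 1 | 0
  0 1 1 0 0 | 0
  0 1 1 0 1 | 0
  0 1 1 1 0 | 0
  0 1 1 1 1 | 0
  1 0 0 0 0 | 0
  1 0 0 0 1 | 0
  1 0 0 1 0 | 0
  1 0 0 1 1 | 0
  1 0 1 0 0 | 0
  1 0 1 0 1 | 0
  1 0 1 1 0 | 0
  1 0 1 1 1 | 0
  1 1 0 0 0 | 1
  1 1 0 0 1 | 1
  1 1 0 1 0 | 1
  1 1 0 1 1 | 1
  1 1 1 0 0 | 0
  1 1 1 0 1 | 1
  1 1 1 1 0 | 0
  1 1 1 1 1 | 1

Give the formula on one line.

  ~c = 11110000111100001111000011110000
  (~c | e) = 11110101111101011111010111110101
  (b & (~c | e)) = 00000000111101010000000011110101
  (a & (b & (~c | e))) = 00000000000000000000000011110101

(a & (b & (~c | e)))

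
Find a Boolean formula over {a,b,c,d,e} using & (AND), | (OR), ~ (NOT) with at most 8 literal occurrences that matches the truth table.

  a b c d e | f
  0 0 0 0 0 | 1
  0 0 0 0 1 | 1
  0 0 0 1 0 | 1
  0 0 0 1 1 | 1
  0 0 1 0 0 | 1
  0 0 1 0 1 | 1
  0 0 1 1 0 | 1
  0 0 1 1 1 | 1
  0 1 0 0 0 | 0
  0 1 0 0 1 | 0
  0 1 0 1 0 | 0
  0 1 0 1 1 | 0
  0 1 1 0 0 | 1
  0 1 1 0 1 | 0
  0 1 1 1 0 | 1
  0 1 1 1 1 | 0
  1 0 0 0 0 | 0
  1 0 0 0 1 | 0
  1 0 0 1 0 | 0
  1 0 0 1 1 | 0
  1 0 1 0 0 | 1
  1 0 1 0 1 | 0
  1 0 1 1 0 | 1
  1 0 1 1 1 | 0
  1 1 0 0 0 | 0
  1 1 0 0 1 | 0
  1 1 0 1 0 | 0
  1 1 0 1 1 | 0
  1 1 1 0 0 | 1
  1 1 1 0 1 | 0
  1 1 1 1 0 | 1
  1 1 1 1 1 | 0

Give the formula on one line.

  ~e = 10101010101010101010101010101010
  (b | ~e) = 10101010111111111010101011111111
  (c & (b | ~e)) = 00001010000011110000101000001111
  (e | (c & (b | ~e))) = 01011111010111110101111101011111
  ((e | (c & (b | ~e))) & ~e) = 00001010000010100000101000001010
  ~b = 11111111000000001111111100000000
  ~a = 11111111111111110000000000000000
  (~b & ~a) = 11111111000000000000000000000000
  (((e | (c & (b | ~e))) & ~e) | (~b & ~a)) = 11111111000010100000101000001010

(((e | (c & (b | ~e))) & ~e) | (~b & ~a))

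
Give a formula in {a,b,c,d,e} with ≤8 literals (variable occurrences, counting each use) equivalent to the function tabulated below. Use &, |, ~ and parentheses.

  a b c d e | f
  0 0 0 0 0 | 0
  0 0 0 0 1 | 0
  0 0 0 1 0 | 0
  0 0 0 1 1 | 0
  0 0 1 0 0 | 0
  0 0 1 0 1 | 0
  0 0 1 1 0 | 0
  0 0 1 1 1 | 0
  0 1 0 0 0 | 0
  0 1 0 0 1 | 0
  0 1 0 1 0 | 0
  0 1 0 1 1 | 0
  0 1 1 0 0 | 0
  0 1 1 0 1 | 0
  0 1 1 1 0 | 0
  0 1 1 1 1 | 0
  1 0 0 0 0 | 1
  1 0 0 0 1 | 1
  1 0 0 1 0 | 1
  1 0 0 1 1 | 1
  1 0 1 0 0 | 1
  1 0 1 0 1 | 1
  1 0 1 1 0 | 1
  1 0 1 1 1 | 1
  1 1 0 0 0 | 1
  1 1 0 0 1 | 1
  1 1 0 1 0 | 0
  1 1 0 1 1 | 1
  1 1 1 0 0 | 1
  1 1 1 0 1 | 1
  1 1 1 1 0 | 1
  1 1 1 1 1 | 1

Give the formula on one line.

  ~d = 11001100110011001100110011001100
  ~b = 11111111000000001111111100000000
  (~d | ~b) = 11111111110011001111111111001100
  (c | (~d | ~b)) = 11111111110011111111111111001111
  ((c | (~d | ~b)) | e) = 11111111110111111111111111011111
  (((c | (~d | ~b)) | e) & a) = 00000000000000001111111111011111

(((c | (~d | ~b)) | e) & a)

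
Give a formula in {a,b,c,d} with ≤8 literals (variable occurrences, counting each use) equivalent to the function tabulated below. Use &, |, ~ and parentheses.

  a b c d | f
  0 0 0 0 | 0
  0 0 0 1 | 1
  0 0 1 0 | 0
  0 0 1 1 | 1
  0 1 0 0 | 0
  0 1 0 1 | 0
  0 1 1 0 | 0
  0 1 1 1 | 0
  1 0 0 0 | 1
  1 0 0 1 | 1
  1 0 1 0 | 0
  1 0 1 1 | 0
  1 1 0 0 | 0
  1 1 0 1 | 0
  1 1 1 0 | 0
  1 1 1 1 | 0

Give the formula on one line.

  (a | d) = 0101010111111111
  ~b = 1111000011110000
  ((a | d) & ~b) = 0101000011110000
  ~a = 1111111100000000
  ~c = 1100110011001100
  (~a | ~c) = 1111111111001100
  (((a | d) & ~b) & (~a | ~c)) = 0101000011000000

(((a | d) & ~b) & (~a | ~c))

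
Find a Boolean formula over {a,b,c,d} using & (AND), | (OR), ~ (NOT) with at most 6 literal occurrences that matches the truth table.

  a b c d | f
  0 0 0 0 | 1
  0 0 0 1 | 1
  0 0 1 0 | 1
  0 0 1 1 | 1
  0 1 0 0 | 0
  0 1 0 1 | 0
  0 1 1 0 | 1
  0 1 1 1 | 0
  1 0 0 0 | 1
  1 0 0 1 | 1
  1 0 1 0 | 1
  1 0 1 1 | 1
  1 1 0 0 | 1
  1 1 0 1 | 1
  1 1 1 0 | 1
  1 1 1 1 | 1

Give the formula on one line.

  ~b = 1111000011110000
  (~b | a) = 1111000011111111
  ~d = 1010101010101010
  (b & c) = 0000001100000011
  (~d & (b & c)) = 0000001000000010
  ((~b | a) | (~d & (b & c))) = 1111001011111111

((~b | a) | (~d & (b & c)))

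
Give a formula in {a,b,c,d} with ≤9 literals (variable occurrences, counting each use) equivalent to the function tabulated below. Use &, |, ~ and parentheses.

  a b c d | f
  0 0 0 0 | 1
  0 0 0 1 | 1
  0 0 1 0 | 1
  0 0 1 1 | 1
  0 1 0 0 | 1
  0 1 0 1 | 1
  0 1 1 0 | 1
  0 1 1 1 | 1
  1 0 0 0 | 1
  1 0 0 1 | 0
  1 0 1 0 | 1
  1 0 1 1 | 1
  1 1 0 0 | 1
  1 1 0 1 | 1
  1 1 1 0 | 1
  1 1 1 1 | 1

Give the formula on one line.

  ~c = 1100110011001100
  (a & ~c) = 0000000011001100
  ~a = 1111111100000000
  ((a & ~c) | ~a) = 1111111111001100
  (((a & ~c) | ~a) & b) = 0000111100001100
  (d & ~a) = 0101010100000000
  ((((a & ~c) | ~a) & b) | (d & ~a)) = 0101111100001100
  ~d = 1010101010101010
  (~d | b) = 1010111110101111
  (((((a & ~c) | ~a) & b) | (d & ~a)) | (~d | b)) = 1111111110101111
  ((((((a & ~c) | ~a) & b) | (d & ~a)) | (~d | b)) | c) = 1111111110111111

((((((a & ~c) | ~a) & b) | (d & ~a)) | (~d | b)) | c)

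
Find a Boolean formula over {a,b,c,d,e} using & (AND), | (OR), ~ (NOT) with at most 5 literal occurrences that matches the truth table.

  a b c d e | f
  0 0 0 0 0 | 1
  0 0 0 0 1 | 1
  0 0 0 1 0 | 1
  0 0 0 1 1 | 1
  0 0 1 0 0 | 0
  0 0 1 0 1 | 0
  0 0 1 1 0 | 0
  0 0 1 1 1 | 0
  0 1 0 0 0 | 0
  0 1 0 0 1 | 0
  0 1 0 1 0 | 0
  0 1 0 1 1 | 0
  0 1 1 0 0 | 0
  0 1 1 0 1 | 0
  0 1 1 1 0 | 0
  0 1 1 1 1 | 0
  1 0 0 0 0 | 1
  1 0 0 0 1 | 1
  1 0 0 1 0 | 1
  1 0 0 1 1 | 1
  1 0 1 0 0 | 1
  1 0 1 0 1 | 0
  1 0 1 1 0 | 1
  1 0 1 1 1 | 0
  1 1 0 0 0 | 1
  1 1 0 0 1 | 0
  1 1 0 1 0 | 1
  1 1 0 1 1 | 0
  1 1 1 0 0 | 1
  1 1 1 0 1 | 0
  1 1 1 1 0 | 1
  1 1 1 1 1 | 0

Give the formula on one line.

  ~c = 11110000111100001111000011110000
  ~b = 11111111000000001111111100000000
  (~c & ~b) = 11110000000000001111000000000000
  ~e = 10101010101010101010101010101010
  (~e & a) = 00000000000000001010101010101010
  ((~c & ~b) | (~e & a)) = 11110000000000001111101010101010

((~c & ~b) | (~e & a))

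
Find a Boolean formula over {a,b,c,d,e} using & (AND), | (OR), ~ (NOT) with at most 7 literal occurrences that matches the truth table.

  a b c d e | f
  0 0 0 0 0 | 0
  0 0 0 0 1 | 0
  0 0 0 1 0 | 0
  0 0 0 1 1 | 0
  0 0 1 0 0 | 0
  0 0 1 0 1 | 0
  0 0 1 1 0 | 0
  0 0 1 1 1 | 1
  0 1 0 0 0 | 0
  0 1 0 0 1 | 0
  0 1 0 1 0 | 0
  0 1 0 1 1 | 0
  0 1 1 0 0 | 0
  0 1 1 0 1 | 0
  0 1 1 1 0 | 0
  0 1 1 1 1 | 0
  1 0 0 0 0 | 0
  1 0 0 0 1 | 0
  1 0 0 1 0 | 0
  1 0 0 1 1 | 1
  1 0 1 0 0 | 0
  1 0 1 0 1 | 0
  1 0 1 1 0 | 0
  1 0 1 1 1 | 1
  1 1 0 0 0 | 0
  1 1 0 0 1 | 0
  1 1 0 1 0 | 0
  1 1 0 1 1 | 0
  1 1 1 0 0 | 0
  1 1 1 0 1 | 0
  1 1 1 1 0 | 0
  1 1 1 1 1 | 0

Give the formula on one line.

  ~b = 11111111000000001111111100000000
  (c | a) = 00001111000011111111111111111111
  (~b & (c | a)) = 00001111000000001111111100000000
  (e & d) = 00010001000100010001000100010001
  ((~b & (c | a)) & (e & d)) = 00000001000000000001000100000000

((~b & (c | a)) & (e & d))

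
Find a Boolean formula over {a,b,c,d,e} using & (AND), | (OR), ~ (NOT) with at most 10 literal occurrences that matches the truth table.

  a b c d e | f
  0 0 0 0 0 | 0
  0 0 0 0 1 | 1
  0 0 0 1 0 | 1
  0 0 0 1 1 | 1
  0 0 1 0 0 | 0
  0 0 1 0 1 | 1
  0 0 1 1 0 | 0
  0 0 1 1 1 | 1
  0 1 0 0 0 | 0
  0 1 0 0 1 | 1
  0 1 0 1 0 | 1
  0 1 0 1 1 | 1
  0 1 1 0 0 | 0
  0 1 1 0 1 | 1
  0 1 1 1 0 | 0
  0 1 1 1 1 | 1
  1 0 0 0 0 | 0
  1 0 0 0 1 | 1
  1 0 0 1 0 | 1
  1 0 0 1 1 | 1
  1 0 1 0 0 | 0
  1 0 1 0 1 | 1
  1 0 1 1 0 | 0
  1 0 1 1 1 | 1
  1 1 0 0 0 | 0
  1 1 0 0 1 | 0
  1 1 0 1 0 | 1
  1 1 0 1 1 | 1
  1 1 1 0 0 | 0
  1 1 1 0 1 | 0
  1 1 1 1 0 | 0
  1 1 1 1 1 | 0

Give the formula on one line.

  ~b = 11111111000000001111111100000000
  ~a = 11111111111111110000000000000000
  (~b | ~a) = 11111111111111111111111100000000
  (e & (~b | ~a)) = 01010101010101010101010100000000
  ~c = 11110000111100001111000011110000
  (~c & d) = 00110000001100000011000000110000
  (~b & e) = 01010101000000000101010100000000
  ((~c & d) | (~b & e)) = 01110101001100000111010100110000
  ((e & (~b | ~a)) | ((~c & d) | (~b & e))) = 01110101011101010111010100110000

((e & (~b | ~a)) | ((~c & d) | (~b & e)))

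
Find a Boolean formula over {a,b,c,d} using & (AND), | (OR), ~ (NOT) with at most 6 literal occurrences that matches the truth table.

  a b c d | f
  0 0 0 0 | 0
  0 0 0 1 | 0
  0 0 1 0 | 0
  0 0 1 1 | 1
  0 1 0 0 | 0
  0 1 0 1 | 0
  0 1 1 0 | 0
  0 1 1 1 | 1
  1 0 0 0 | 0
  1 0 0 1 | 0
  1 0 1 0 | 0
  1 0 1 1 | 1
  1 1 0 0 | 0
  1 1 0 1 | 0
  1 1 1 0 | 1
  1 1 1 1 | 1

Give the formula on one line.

  (d & c) = 0001000100010001
  (b & a) = 0000000000001111
  ~c = 1100110011001100
  ((b & a) | ~c) = 1100110011001111
  ((d & c) | ((b & a) | ~c)) = 1101110111011111
  (((d & c) | ((b & a) | ~c)) & c) = 0001000100010011

(((d & c) | ((b & a) | ~c)) & c)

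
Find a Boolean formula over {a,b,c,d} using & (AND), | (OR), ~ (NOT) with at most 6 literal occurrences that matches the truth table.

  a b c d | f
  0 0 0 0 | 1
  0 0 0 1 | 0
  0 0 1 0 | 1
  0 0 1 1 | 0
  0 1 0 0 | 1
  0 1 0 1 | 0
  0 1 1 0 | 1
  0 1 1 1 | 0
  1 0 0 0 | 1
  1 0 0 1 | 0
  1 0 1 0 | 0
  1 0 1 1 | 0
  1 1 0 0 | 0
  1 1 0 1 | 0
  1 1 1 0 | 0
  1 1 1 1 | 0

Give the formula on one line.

  ~d = 1010101010101010
  ~b = 1111000011110000
  (~d & ~b) = 1010000010100000
  ~c = 1100110011001100
  ((~d & ~b) & ~c) = 1000000010000000
  ~a = 1111111100000000
  (~a & ~d) = 1010101000000000
  (((~d & ~b) & ~c) | (~a & ~d)) = 1010101010000000

(((~d & ~b) & ~c) | (~a & ~d))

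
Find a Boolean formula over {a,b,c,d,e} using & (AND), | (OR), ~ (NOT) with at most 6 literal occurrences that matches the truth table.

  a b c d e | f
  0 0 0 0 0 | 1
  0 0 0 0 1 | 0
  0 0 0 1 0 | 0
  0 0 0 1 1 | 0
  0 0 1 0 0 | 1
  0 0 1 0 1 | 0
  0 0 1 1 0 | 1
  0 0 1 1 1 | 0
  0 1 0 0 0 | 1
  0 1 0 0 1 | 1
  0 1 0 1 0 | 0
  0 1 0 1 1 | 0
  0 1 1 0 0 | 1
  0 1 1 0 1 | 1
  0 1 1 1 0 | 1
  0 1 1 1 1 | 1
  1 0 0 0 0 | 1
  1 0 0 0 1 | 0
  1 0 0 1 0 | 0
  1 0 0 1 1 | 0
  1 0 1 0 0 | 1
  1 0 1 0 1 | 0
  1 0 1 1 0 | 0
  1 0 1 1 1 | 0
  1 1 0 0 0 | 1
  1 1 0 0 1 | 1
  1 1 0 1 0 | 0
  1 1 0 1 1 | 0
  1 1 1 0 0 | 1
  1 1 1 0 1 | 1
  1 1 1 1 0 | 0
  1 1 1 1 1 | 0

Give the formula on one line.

((b | ~e) & (~d | (~a & c)))

  ~e = 10101010101010101010101010101010
  (b | ~e) = 10101010111111111010101011111111
  ~d = 11001100110011001100110011001100
  ~a = 11111111111111110000000000000000
  (~a & c) = 00001111000011110000000000000000
  (~d | (~a & c)) = 11001111110011111100110011001100
  ((b | ~e) & (~d | (~a & c))) = 10001010110011111000100011001100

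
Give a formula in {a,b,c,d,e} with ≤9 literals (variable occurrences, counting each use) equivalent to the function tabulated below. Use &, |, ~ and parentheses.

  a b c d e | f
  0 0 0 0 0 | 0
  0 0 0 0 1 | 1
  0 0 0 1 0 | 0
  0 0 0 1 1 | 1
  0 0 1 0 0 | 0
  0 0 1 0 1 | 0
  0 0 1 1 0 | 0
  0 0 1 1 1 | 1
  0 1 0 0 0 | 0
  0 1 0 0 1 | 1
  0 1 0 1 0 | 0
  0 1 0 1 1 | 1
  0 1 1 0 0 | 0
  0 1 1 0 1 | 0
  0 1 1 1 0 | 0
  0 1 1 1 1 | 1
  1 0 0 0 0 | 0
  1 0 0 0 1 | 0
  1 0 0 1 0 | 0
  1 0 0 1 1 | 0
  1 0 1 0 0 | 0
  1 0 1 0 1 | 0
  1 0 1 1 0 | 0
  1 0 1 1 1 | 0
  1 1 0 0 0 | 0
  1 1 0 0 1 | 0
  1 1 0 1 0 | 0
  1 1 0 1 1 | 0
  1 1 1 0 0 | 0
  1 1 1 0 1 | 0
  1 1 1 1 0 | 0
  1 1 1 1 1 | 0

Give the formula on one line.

  ~a = 11111111111111110000000000000000
  (~a | c) = 11111111111111110000111100001111
  (d | (~a | c)) = 11111111111111110011111100111111
  ~e = 10101010101010101010101010101010
  ((d | (~a | c)) & ~e) = 10101010101010100010101000101010
  (((d | (~a | c)) & ~e) | ~a) = 11111111111111110010101000101010
  ~c = 11110000111100001111000011110000
  (d | a) = 00110011001100111111111111111111
  (~c | (d | a)) = 11110011111100111111111111111111
  ((((d | (~a | c)) & ~e) | ~a) & (~c | (d | a))) = 11110011111100110010101000101010
  (((((d | (~a | c)) & ~e) | ~a) & (~c | (d | a))) & e) = 01010001010100010000000000000000

(((((d | (~a | c)) & ~e) | ~a) & (~c | (d | a))) & e)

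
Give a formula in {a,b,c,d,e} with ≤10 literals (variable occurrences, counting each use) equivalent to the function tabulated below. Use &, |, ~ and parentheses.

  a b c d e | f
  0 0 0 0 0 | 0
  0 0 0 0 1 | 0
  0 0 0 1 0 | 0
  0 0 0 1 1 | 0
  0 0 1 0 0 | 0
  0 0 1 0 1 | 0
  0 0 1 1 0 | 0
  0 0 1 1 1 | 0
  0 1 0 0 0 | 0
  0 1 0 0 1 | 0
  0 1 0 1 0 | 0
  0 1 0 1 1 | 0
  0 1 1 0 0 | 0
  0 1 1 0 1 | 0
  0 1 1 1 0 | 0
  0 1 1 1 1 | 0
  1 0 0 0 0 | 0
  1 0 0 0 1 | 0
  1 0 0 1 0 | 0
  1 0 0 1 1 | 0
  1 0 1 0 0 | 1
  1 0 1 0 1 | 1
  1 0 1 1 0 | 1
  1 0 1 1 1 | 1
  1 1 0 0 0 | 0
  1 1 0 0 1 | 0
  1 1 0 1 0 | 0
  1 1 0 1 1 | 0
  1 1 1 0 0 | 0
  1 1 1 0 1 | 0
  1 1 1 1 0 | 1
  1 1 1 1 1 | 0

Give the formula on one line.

  (e | d) = 01110111011101110111011101110111
  ~e = 10101010101010101010101010101010
  ((e | d) & ~e) = 00100010001000100010001000100010
  ~b = 11111111000000001111111100000000
  (((e | d) & ~e) | ~b) = 11111111001000101111111100100010
  ~a = 11111111111111110000000000000000
  (c | ~a) = 11111111111111110000111100001111
  ((c | ~a) & a) = 00000000000000000000111100001111
  ((((e | d) & ~e) | ~b) & ((c | ~a) & a)) = 00000000000000000000111100000010

((((e | d) & ~e) | ~b) & ((c | ~a) & a))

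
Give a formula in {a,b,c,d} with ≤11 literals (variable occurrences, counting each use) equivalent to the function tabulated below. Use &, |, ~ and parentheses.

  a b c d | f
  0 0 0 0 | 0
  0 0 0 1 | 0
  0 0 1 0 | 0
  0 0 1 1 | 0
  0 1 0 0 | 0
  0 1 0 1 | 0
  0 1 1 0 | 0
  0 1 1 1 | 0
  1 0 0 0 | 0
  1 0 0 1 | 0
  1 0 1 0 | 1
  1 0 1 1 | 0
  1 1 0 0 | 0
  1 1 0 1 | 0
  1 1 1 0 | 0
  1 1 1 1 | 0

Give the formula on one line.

  ~c = 1100110011001100
  (~c & d) = 0100010001000100
  ((~c & d) | c) = 0111011101110111
  (((~c & d) | c) & a) = 0000000001110111
  ~b = 1111000011110000
  (~c | ~b) = 1111110011111100
  (c & (~c | ~b)) = 0011000000110000
  ~d = 1010101010101010
  ((c & (~c | ~b)) & ~d) = 0010000000100000
  ((((~c & d) | c) & a) & ((c & (~c | ~b)) & ~d)) = 0000000000100000

((((~c & d) | c) & a) & ((c & (~c | ~b)) & ~d))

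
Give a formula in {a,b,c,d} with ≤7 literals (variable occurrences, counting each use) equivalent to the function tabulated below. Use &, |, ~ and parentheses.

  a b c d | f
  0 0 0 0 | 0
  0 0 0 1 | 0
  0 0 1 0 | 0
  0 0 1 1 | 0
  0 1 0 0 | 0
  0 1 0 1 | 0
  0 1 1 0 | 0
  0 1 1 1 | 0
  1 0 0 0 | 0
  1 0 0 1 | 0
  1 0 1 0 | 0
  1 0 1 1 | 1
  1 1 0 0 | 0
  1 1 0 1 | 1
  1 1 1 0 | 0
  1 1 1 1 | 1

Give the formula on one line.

  (a & d) = 0000000001010101
  (c | b) = 0011111100111111
  ((a & d) & (c | b)) = 0000000000010101

((a & d) & (c | b))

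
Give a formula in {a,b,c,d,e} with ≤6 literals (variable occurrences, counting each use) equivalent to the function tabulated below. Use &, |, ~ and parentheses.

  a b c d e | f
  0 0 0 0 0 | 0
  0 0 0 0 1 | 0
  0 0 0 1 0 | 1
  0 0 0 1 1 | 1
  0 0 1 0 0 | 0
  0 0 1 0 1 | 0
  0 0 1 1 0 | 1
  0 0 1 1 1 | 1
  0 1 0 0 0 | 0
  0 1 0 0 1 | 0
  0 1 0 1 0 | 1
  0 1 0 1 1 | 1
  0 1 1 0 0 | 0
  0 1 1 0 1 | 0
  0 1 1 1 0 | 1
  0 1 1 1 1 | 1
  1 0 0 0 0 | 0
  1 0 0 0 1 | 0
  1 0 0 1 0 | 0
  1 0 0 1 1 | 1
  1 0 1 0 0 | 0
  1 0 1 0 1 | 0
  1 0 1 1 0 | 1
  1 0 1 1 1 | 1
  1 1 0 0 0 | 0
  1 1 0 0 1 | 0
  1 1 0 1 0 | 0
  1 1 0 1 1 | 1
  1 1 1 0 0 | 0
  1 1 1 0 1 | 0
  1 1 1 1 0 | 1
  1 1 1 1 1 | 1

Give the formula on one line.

(d & ((e | c) | ~a))

  (e | c) = 01011111010111110101111101011111
  ~a = 11111111111111110000000000000000
  ((e | c) | ~a) = 11111111111111110101111101011111
  (d & ((e | c) | ~a)) = 00110011001100110001001100010011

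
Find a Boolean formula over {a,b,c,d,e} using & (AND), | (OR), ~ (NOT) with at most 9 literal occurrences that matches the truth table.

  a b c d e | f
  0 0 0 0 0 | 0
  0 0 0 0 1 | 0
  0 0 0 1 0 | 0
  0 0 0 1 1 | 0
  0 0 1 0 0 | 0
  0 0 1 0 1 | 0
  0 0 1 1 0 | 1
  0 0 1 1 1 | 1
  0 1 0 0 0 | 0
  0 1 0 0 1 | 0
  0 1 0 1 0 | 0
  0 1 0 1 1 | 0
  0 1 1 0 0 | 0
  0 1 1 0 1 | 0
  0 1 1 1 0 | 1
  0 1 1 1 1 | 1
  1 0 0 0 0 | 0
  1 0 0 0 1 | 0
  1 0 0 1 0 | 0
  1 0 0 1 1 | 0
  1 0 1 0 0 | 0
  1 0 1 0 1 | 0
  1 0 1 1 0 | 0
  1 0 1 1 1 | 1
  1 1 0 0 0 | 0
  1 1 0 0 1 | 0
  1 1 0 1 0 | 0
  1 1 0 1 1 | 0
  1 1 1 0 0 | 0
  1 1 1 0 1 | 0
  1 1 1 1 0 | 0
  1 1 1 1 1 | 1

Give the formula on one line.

((((~c | e) & (~b | (a & e))) | (~a & c)) & (d & c))

  ~c = 11110000111100001111000011110000
  (~c | e) = 11110101111101011111010111110101
  ~b = 11111111000000001111111100000000
  (a & e) = 00000000000000000101010101010101
  (~b | (a & e)) = 11111111000000001111111101010101
  ((~c | e) & (~b | (a & e))) = 11110101000000001111010101010101
  ~a = 11111111111111110000000000000000
  (~a & c) = 00001111000011110000000000000000
  (((~c | e) & (~b | (a & e))) | (~a & c)) = 11111111000011111111010101010101
  (d & c) = 00000011000000110000001100000011
  ((((~c | e) & (~b | (a & e))) | (~a & c)) & (d & c)) = 00000011000000110000000100000001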